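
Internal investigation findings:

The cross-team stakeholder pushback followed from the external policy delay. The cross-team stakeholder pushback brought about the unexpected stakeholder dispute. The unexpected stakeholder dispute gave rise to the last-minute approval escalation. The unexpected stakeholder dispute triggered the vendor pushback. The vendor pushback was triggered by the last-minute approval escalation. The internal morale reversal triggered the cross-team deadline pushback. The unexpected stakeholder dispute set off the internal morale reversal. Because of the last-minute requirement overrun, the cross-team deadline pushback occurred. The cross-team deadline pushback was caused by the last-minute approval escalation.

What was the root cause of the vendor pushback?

Tracing upstream from the vendor pushback: the vendor pushback ← the unexpected stakeholder dispute ← the cross-team stakeholder pushback ← the external policy delay.
The external policy delay has no stated cause, so it is the root.

the external policy delay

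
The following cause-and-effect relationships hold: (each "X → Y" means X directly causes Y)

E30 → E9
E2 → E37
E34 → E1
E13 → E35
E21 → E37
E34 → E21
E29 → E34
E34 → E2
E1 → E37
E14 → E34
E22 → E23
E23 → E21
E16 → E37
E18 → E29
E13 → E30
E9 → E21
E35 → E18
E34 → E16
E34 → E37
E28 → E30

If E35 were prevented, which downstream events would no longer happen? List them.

Downstream of E35: E18, E29, E34, E16, E1, E21, E2, E37.
Of those, still caused via another path: E34, E16, E1, E21, E2, E37.
The remainder have no surviving cause.

E18, E29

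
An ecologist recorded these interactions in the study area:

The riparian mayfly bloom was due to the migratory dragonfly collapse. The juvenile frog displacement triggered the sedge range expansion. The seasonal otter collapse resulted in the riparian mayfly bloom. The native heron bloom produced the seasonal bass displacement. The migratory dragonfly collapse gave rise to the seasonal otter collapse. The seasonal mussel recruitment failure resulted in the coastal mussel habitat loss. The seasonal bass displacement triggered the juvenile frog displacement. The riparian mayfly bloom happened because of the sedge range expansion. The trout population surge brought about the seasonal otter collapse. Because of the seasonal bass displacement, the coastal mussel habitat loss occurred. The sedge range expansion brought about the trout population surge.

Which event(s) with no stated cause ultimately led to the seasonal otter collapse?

Tracing upstream from the seasonal otter collapse: the seasonal otter collapse ← the migratory dragonfly collapse.
A separate upstream branch: the seasonal otter collapse ← the trout population surge ← the sedge range expansion ← the juvenile frog displacement ← the seasonal bass displacement ← the native heron bloom.
Each of those chain origins has no stated cause.

the migratory dragonfly collapse, the native heron bloom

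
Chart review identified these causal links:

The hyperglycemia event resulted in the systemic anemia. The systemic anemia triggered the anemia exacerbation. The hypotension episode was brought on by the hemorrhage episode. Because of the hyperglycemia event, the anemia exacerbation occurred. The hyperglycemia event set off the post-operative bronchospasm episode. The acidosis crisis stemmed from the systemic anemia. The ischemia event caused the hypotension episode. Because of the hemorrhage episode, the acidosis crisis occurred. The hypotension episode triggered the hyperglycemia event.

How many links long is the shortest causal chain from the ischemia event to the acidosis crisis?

Shortest chain: the ischemia event → the hypotension episode → the hyperglycemia event → the systemic anemia → the acidosis crisis.

4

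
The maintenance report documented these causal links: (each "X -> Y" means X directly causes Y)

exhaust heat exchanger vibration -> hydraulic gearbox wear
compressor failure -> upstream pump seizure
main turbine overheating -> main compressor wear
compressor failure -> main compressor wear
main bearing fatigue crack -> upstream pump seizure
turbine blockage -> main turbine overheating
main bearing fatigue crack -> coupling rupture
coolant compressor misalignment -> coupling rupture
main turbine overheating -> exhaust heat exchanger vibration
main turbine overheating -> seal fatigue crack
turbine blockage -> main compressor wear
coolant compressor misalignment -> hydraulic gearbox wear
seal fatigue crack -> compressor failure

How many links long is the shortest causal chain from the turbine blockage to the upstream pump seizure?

Shortest chain: the turbine blockage → the main turbine overheating → the seal fatigue crack → the compressor failure → the upstream pump seizure.

4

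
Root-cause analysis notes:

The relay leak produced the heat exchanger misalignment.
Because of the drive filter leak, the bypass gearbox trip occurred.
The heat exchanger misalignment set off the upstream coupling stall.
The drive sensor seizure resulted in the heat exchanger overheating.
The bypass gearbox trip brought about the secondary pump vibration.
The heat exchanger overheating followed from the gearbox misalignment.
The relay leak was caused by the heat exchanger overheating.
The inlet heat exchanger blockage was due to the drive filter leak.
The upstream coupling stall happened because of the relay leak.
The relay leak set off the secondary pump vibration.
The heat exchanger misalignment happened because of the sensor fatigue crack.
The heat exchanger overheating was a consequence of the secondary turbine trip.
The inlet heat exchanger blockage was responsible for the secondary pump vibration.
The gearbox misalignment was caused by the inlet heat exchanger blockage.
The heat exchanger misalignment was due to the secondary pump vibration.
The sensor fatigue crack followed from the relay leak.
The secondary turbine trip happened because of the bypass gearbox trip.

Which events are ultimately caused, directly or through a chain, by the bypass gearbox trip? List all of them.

Direct effects: the secondary turbine trip, the secondary pump vibration.
2 steps out: the heat exchanger overheating, the heat exchanger misalignment.
3 steps out: the relay leak, the upstream coupling stall.
4 steps out: the sensor fatigue crack.
Not reachable from it: the drive filter leak, the inlet heat exchanger blockage, the gearbox misalignment, the drive sensor seizure.

the heat exchanger misalignment, the heat exchanger overheating, the relay leak, the secondary pump vibration, the secondary turbine trip, the sensor fatigue crack, the upstream coupling stall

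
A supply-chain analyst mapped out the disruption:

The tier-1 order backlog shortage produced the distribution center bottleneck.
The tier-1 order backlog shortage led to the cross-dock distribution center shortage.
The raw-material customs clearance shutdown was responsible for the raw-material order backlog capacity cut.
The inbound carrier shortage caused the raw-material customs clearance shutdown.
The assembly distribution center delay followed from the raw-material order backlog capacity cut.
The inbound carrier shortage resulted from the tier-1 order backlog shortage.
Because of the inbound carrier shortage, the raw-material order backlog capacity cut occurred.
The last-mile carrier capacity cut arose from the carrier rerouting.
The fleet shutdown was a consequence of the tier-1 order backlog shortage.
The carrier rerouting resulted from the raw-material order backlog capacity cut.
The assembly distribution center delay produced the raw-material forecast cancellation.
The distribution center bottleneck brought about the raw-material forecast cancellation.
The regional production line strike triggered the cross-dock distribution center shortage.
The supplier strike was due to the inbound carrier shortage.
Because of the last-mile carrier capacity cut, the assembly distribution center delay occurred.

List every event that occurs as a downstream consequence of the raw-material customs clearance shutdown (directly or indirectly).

the assembly distribution center delay, the carrier rerouting, the last-mile carrier capacity cut, the raw-material forecast cancellation, the raw-material order backlog capacity cut

Direct effects: the raw-material order backlog capacity cut.
2 steps out: the carrier rerouting, the assembly distribution center delay.
3 steps out: the last-mile carrier capacity cut, the raw-material forecast cancellation.
Not reachable from it: the tier-1 order backlog shortage, the inbound carrier shortage, the supplier strike, the distribution center bottleneck, the fleet shutdown, the cross-dock distribution center shortage, the regional production line strike.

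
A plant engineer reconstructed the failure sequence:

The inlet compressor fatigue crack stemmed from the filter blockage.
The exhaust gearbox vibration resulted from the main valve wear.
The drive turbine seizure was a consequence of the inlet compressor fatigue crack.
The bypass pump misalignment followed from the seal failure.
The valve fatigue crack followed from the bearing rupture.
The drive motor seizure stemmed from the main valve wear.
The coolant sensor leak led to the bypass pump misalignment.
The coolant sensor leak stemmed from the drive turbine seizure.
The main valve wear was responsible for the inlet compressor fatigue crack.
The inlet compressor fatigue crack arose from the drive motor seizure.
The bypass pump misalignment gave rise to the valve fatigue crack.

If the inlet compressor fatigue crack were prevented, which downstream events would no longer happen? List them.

the coolant sensor leak, the drive turbine seizure

Downstream of the inlet compressor fatigue crack: the drive turbine seizure, the coolant sensor leak, the bypass pump misalignment, the valve fatigue crack.
Of those, still caused via another path: the bypass pump misalignment, the valve fatigue crack.
The remainder have no surviving cause.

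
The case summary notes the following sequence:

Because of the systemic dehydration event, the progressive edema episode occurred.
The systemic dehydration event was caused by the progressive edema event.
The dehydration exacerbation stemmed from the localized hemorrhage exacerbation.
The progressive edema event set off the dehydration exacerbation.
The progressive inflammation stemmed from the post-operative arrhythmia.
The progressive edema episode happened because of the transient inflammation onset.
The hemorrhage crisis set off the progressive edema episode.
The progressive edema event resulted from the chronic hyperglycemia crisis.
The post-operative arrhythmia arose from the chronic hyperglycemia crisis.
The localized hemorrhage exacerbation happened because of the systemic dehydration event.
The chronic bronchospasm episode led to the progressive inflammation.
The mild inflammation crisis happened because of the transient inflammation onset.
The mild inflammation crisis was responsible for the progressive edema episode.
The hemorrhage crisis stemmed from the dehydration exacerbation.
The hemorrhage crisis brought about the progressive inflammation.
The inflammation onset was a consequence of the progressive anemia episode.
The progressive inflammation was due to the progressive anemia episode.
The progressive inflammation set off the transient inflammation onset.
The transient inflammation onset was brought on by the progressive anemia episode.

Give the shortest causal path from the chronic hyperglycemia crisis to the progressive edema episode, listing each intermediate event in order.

the chronic hyperglycemia crisis → the progressive edema event
the progressive edema event → the systemic dehydration event
the systemic dehydration event → the progressive edema episode
Length: 3 steps.

the chronic hyperglycemia crisis → the progressive edema event → the systemic dehydration event → the progressive edema episode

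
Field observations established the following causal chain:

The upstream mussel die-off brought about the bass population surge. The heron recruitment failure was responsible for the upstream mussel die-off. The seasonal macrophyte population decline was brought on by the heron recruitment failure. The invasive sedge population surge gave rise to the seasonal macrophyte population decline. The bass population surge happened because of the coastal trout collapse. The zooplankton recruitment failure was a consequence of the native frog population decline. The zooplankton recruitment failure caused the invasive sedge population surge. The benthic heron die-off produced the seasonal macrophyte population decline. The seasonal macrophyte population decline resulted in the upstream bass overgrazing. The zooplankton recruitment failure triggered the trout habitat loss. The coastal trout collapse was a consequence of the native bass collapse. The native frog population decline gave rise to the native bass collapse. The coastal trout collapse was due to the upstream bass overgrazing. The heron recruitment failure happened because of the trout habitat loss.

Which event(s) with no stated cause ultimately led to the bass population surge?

Tracing upstream from the bass population surge: the bass population surge ← the coastal trout collapse ← the native bass collapse ← the native frog population decline.
A separate upstream branch: the bass population surge ← the coastal trout collapse ← the upstream bass overgrazing ← the seasonal macrophyte population decline ← the benthic heron die-off.
Each of those chain origins has no stated cause.

the benthic heron die-off, the native frog population decline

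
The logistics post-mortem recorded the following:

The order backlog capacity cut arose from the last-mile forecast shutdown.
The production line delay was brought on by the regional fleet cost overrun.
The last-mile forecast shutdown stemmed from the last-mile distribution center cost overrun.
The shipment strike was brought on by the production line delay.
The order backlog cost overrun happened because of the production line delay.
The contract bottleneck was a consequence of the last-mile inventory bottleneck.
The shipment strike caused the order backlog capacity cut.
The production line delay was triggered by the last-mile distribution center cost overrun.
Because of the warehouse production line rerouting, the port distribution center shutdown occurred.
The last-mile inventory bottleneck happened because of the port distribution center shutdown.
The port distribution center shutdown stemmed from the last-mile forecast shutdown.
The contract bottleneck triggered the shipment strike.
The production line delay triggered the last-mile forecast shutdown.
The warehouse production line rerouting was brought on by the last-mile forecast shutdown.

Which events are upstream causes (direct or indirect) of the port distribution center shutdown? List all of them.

the last-mile distribution center cost overrun, the last-mile forecast shutdown, the production line delay, the regional fleet cost overrun, the warehouse production line rerouting

Immediate causes of the port distribution center shutdown: the last-mile forecast shutdown, the warehouse production line rerouting.
Further upstream: the last-mile distribution center cost overrun, the regional fleet cost overrun, the production line delay.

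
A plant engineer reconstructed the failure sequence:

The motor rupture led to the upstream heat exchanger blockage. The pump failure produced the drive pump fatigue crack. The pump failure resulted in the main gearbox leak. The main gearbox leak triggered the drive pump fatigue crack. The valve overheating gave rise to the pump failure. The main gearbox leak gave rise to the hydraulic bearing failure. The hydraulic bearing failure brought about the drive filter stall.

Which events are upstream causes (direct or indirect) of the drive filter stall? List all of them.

Immediate cause of the drive filter stall: the hydraulic bearing failure.
Further upstream: the valve overheating, the pump failure, the main gearbox leak.

the hydraulic bearing failure, the main gearbox leak, the pump failure, the valve overheating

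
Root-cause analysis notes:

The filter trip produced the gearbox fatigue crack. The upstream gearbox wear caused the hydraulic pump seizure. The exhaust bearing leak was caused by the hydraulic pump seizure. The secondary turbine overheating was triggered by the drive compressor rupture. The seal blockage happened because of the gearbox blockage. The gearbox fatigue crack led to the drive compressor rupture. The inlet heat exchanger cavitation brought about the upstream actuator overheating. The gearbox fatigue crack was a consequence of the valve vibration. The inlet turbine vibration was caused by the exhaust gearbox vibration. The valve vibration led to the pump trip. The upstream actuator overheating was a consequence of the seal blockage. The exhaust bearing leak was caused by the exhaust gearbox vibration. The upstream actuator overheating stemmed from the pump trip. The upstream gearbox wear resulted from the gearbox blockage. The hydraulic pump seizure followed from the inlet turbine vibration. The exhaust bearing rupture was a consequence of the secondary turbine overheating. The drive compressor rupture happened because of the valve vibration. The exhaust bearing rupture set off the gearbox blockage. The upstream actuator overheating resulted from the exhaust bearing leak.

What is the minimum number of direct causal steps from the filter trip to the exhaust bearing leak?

Shortest chain: the filter trip → the gearbox fatigue crack → the drive compressor rupture → the secondary turbine overheating → the exhaust bearing rupture → the gearbox blockage → the upstream gearbox wear → the hydraulic pump seizure → the exhaust bearing leak.

8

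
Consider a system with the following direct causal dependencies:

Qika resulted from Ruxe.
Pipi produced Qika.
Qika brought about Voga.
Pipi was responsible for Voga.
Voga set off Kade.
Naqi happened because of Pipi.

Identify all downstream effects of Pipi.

Direct effects: Naqi, Qika, Voga.
2 steps out: Kade.
Not reachable from it: Ruxe.

Kade, Naqi, Qika, Voga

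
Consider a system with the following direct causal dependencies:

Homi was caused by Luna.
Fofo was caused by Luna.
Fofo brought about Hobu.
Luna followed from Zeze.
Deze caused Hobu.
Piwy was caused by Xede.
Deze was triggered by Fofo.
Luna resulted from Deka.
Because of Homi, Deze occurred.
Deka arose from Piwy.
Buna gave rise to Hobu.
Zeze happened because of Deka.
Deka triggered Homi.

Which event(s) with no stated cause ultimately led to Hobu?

Buna, Xede

Tracing upstream from Hobu: Hobu ← Fofo ← Luna ← Deka ← Piwy ← Xede.
A separate upstream branch: Hobu ← Buna.
Each of those chain origins has no stated cause.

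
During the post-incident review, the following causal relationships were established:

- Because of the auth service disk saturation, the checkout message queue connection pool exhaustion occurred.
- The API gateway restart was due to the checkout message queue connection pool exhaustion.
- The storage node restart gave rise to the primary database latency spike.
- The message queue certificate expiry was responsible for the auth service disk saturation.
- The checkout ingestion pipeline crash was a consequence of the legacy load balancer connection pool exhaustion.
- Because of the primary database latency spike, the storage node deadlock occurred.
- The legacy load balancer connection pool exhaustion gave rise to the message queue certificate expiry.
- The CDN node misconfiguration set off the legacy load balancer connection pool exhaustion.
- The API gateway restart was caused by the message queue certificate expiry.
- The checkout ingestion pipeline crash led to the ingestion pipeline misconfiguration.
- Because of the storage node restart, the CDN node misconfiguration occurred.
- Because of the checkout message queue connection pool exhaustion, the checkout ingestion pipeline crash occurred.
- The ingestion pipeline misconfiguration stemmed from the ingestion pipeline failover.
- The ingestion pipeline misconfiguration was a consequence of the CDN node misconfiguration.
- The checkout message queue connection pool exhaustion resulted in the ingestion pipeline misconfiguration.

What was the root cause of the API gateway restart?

Tracing upstream from the API gateway restart: the API gateway restart ← the message queue certificate expiry ← the legacy load balancer connection pool exhaustion ← the CDN node misconfiguration ← the storage node restart.
The storage node restart has no stated cause, so it is the root.

the storage node restart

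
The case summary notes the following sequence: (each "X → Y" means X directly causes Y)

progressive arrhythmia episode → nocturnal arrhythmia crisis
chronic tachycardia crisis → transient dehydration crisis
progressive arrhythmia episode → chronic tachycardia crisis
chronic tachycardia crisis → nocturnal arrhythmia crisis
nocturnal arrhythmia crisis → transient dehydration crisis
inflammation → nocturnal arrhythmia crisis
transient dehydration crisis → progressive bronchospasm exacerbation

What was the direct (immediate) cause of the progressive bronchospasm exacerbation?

Upstream contributors include the progressive arrhythmia episode, the chronic tachycardia crisis, the nocturnal arrhythmia crisis, the inflammation, but only the transient dehydration crisis feeds directly into the progressive bronchospasm exacerbation.

the transient dehydration crisis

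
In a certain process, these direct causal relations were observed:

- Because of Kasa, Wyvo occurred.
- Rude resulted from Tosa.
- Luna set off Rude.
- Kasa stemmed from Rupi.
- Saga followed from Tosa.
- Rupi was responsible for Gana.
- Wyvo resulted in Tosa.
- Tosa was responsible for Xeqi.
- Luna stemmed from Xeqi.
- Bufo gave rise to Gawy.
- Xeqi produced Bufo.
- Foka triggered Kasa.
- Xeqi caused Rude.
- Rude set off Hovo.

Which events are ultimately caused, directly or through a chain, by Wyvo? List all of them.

Bufo, Gawy, Hovo, Luna, Rude, Saga, Tosa, Xeqi

Direct effects: Tosa.
2 steps out: Xeqi, Rude, Saga.
3 steps out: Bufo, Luna, Hovo.
4 steps out: Gawy.
Not reachable from it: Rupi, Kasa, Gana, Foka.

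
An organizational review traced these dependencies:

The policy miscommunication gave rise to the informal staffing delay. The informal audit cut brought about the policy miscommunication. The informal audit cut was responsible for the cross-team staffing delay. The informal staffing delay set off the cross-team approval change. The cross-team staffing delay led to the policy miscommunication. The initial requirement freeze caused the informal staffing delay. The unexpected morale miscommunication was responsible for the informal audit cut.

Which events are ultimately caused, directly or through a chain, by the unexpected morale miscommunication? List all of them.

the cross-team approval change, the cross-team staffing delay, the informal audit cut, the informal staffing delay, the policy miscommunication

Direct effects: the informal audit cut.
2 steps out: the cross-team staffing delay, the policy miscommunication.
3 steps out: the informal staffing delay.
4 steps out: the cross-team approval change.
Not reachable from it: the initial requirement freeze.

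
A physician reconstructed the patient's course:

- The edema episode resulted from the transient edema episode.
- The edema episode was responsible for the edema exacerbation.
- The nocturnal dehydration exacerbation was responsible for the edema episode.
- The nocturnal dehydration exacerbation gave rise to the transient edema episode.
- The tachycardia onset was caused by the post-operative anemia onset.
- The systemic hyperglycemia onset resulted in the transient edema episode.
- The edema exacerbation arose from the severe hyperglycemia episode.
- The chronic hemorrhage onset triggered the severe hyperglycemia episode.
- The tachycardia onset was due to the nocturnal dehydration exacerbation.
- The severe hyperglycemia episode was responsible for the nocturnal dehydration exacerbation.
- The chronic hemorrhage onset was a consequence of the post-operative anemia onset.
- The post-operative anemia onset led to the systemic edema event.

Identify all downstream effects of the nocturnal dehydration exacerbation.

Direct effects: the tachycardia onset, the transient edema episode, the edema episode.
2 steps out: the edema exacerbation.
Not reachable from it: the post-operative anemia onset, the chronic hemorrhage onset, the severe hyperglycemia episode, the systemic edema event, the systemic hyperglycemia onset.

the edema episode, the edema exacerbation, the tachycardia onset, the transient edema episode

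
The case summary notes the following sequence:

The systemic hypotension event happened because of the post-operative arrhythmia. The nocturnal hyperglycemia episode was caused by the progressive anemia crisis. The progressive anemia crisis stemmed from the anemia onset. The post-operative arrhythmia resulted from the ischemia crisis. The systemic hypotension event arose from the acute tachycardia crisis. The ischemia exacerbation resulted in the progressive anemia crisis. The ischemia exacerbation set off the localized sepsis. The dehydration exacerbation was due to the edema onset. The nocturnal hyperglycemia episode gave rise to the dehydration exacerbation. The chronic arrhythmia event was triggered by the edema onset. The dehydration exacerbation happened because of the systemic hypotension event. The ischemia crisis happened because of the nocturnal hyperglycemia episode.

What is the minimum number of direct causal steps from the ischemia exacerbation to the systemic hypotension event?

5

Shortest chain: the ischemia exacerbation → the progressive anemia crisis → the nocturnal hyperglycemia episode → the ischemia crisis → the post-operative arrhythmia → the systemic hypotension event.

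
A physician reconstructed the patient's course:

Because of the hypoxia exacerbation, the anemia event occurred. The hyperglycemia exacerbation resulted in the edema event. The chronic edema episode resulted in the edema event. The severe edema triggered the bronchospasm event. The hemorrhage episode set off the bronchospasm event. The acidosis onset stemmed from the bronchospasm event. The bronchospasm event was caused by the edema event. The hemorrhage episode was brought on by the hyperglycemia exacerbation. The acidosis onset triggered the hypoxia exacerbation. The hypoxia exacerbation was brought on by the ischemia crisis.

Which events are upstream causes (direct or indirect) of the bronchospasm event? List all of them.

Immediate causes of the bronchospasm event: the severe edema, the hemorrhage episode, the edema event.
Further upstream: the chronic edema episode, the hyperglycemia exacerbation.

the chronic edema episode, the edema event, the hemorrhage episode, the hyperglycemia exacerbation, the severe edema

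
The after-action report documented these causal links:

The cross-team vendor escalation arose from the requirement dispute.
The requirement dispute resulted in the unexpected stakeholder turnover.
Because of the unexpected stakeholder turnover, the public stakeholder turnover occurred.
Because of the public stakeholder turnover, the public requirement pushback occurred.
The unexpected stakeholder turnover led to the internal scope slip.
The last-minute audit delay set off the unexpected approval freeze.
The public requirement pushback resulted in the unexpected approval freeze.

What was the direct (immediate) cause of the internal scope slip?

Upstream contributors include the requirement dispute, but only the unexpected stakeholder turnover feeds directly into the internal scope slip.

the unexpected stakeholder turnover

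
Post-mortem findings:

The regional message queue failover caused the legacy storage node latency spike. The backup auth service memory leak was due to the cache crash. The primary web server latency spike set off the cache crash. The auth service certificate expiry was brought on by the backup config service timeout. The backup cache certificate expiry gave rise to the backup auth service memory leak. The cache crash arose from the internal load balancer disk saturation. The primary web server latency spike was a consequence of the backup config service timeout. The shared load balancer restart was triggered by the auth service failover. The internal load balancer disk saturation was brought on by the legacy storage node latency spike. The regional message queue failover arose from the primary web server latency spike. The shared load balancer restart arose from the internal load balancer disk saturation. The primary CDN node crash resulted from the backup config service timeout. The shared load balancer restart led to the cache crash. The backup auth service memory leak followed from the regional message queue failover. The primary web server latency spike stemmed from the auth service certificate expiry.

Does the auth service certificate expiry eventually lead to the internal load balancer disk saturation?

There is a causal chain: the auth service certificate expiry → the primary web server latency spike → the regional message queue failover → the legacy storage node latency spike → the internal load balancer disk saturation.

Yes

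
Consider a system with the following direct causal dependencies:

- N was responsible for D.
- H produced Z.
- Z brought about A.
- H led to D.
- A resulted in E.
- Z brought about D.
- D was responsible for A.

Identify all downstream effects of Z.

A, D, E

Direct effects: D, A.
2 steps out: E.
Not reachable from it: H, N.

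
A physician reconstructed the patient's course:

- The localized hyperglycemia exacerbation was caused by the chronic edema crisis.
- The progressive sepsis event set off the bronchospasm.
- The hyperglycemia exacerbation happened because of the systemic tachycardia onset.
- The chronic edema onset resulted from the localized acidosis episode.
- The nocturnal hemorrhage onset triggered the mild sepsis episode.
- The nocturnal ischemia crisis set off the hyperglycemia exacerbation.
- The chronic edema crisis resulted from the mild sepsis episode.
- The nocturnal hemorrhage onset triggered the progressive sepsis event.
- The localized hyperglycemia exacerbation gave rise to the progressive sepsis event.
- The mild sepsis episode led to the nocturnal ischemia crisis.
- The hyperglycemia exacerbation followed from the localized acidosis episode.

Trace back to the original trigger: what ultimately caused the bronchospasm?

Tracing upstream from the bronchospasm: the bronchospasm ← the progressive sepsis event ← the nocturnal hemorrhage onset.
The nocturnal hemorrhage onset has no stated cause, so it is the root.

the nocturnal hemorrhage onset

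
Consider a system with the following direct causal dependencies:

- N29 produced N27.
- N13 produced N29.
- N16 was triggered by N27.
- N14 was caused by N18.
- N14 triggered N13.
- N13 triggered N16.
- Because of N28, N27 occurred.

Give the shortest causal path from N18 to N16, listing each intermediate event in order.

N18 → N14 → N13 → N16

N18 → N14
N14 → N13
N13 → N16
Length: 3 steps.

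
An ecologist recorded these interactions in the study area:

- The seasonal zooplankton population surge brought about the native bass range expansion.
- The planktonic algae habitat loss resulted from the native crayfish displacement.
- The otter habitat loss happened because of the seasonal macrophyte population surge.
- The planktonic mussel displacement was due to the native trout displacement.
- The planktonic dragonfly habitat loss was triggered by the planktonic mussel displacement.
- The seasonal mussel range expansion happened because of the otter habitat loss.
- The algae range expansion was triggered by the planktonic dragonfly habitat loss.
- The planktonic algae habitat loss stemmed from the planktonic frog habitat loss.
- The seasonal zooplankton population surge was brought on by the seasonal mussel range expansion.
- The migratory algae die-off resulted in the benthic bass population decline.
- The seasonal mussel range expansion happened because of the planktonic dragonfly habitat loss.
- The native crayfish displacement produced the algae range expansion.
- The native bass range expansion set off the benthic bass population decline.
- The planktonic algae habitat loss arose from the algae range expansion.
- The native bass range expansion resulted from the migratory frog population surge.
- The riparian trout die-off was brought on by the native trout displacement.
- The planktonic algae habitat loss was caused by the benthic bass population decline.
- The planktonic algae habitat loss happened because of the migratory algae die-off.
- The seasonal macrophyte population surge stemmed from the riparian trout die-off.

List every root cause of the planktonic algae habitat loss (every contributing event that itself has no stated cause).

the migratory algae die-off, the migratory frog population surge, the native crayfish displacement, the native trout displacement, the planktonic frog habitat loss

Tracing upstream from the planktonic algae habitat loss: the planktonic algae habitat loss ← the algae range expansion ← the planktonic dragonfly habitat loss ← the planktonic mussel displacement ← the native trout displacement.
A separate upstream branch: the planktonic algae habitat loss ← the benthic bass population decline ← the native bass range expansion ← the migratory frog population surge.
A separate upstream branch: the planktonic algae habitat loss ← the planktonic frog habitat loss.
A separate upstream branch: the planktonic algae habitat loss ← the migratory algae die-off.
A separate upstream branch: the planktonic algae habitat loss ← the native crayfish displacement.
Each of those chain origins has no stated cause.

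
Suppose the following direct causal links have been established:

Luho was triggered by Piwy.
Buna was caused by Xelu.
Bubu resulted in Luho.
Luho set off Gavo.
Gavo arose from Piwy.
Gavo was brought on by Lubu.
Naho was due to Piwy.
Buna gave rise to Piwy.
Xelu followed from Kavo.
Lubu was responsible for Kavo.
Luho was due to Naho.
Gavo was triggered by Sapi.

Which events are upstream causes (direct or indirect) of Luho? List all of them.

Immediate causes of Luho: Bubu, Piwy, Naho.
Further upstream: Lubu, Kavo, Xelu, Buna.

Bubu, Buna, Kavo, Lubu, Naho, Piwy, Xelu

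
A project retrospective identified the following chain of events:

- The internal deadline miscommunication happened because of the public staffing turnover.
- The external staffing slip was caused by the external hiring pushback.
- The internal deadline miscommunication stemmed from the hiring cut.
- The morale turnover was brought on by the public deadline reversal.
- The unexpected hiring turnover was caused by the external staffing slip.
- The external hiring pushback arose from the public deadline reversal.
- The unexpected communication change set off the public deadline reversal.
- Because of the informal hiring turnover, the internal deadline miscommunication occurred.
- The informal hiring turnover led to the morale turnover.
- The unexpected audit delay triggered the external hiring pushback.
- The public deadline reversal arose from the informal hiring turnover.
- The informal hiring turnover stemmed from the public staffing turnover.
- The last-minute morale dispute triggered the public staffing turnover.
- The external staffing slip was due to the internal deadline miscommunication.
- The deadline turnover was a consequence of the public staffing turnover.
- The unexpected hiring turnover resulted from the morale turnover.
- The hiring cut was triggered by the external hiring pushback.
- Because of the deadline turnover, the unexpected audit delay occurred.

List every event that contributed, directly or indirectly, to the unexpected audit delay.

the deadline turnover, the last-minute morale dispute, the public staffing turnover

Immediate cause of the unexpected audit delay: the deadline turnover.
Further upstream: the last-minute morale dispute, the public staffing turnover.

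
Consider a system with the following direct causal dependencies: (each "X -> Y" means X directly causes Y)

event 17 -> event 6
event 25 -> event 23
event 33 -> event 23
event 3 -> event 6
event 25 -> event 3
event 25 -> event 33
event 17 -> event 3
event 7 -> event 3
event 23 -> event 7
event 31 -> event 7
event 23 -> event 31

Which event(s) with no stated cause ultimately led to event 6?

event 17, event 25

Tracing upstream from event 6: event 6 ← event 3 ← event 25.
A separate upstream branch: event 6 ← event 17.
Each of those chain origins has no stated cause.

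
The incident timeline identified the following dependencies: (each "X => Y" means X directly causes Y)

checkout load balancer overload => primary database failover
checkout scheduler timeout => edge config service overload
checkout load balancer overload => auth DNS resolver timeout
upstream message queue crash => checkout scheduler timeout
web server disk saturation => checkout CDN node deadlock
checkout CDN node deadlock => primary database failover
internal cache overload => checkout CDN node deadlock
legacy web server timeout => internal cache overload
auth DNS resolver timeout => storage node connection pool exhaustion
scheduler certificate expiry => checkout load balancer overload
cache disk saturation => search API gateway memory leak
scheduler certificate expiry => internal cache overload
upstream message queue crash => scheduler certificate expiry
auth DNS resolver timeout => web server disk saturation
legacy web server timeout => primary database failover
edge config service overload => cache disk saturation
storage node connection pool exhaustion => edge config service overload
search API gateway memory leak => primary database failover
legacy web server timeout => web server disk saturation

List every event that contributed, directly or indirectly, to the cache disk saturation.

Immediate cause of the cache disk saturation: the edge config service overload.
Further upstream: the upstream message queue crash, the scheduler certificate expiry, the checkout scheduler timeout, the checkout load balancer overload, the auth DNS resolver timeout, the storage node connection pool exhaustion.

the auth DNS resolver timeout, the checkout load balancer overload, the checkout scheduler timeout, the edge config service overload, the scheduler certificate expiry, the storage node connection pool exhaustion, the upstream message queue crash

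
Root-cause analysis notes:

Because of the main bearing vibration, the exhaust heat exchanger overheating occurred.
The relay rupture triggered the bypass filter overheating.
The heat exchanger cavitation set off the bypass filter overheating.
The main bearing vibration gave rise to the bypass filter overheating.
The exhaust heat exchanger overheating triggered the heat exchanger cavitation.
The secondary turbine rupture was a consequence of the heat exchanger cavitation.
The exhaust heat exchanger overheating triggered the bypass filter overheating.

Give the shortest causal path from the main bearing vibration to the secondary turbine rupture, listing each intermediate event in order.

the main bearing vibration → the exhaust heat exchanger overheating → the heat exchanger cavitation → the secondary turbine rupture

the main bearing vibration → the exhaust heat exchanger overheating
the exhaust heat exchanger overheating → the heat exchanger cavitation
the heat exchanger cavitation → the secondary turbine rupture
Length: 3 steps.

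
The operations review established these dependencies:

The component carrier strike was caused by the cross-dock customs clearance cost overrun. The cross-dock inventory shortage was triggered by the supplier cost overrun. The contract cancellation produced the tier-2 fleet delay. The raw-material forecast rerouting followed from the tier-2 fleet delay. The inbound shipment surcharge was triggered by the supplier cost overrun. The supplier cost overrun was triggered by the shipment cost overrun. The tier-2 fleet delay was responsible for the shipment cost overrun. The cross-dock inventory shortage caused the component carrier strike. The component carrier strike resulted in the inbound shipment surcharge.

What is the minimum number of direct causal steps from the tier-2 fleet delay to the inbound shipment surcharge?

Shortest chain: the tier-2 fleet delay → the shipment cost overrun → the supplier cost overrun → the inbound shipment surcharge.

3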